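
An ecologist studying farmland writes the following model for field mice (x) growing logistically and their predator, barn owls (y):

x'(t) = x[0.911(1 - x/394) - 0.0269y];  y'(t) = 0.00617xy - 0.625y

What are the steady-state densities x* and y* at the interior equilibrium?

x* ≈ 101, y* ≈ 25.2

From dy/dt = 0 with y > 0: 0.00617x* = 0.625, so x* = 101.
Substitute into dx/dt = 0: 0.911(1 - 101/394) = 0.0269y*.
The bracket is 0.743, giving y* = 0.677/0.0269 = 25.2.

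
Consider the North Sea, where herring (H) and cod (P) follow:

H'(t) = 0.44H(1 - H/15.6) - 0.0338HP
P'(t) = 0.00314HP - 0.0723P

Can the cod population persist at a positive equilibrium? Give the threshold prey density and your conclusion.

The predator equation gives dP/dt > 0 only when H > 0.0723/0.00314 = 23.
Without the predator, H → K = 15.6. Since 15.6 < 23, the predator cannot invade.

Threshold H = 23; K < 23, so no, the predator goes extinct.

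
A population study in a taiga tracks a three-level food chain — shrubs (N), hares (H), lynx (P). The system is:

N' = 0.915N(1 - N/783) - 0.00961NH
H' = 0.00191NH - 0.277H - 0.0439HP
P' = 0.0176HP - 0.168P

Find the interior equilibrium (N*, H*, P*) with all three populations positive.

N* ≈ 705, H* ≈ 9.55, P* ≈ 24.3

From dP/dt = 0: 0.0176H* = 0.168, so H* = 9.55.
From dN/dt = 0: 0.915(1 - N*/783) = 0.00961·9.55, giving N* = 783·(1 - 0.1) = 705.
From dH/dt = 0: 0.00191·705 - 0.277 = 0.0439P*, so P* = 1.07/0.0439 = 24.3.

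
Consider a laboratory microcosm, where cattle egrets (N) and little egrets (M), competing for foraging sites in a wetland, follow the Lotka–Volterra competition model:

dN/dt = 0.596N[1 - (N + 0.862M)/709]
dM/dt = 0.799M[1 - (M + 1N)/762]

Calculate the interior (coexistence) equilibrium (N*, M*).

Setting both brackets to zero gives the nullclines N + 0.862M = 709 and 1N + M = 762.
Substituting M = 762 - 1N into the first: N(1 - 0.862·1) = 709 - 0.862·762.
So N* = 52.2/0.138 = 378, and then M* = 762 - 1·378 = 384.

N* ≈ 378, M* ≈ 384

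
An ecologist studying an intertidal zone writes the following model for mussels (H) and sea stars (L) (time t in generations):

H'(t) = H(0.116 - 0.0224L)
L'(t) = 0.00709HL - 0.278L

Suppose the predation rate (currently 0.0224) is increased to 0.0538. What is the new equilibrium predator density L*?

At the interior fixed point, setting dH/dt = 0 with H > 0 fixes L* = (prey growth rate)/(HL coefficient) — independent of the other coefficients.
With the change, L* = 0.116/0.0538 = 2.16; it falls from 5.18.

L* ≈ 2.16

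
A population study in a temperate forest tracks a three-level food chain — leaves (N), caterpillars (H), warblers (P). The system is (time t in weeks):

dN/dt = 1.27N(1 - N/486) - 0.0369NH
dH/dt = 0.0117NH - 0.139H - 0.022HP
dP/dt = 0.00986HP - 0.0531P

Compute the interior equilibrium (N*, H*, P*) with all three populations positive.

From dP/dt = 0: 0.00986H* = 0.0531, so H* = 5.39.
From dN/dt = 0: 1.27(1 - N*/486) = 0.0369·5.39, giving N* = 486·(1 - 0.156) = 410.
From dH/dt = 0: 0.0117·410 - 0.139 = 0.022P*, so P* = 4.66/0.022 = 212.

N* ≈ 410, H* ≈ 5.39, P* ≈ 212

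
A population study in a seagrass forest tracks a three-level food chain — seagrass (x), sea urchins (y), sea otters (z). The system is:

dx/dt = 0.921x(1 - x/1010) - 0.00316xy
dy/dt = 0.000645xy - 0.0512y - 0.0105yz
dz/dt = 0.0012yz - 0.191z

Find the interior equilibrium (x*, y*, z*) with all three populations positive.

x* ≈ 458, y* ≈ 159, z* ≈ 23.3

From dz/dt = 0: 0.0012y* = 0.191, so y* = 159.
From dx/dt = 0: 0.921(1 - x*/1010) = 0.00316·159, giving x* = 1010·(1 - 0.546) = 458.
From dy/dt = 0: 0.000645·458 - 0.0512 = 0.0105z*, so z* = 0.244/0.0105 = 23.3.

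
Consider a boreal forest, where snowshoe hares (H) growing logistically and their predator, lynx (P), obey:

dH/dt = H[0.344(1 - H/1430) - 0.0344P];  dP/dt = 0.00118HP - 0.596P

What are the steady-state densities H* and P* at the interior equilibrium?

H* ≈ 505, P* ≈ 6.47

From dP/dt = 0 with P > 0: 0.00118H* = 0.596, so H* = 505.
Substitute into dH/dt = 0: 0.344(1 - 505/1430) = 0.0344P*.
The bracket is 0.647, giving P* = 0.222/0.0344 = 6.47.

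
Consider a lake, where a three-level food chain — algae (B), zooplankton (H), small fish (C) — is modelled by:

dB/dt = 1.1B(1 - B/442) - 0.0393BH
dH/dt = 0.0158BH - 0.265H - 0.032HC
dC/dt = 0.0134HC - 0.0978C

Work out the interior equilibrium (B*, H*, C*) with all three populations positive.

B* ≈ 327, H* ≈ 7.3, C* ≈ 153

From dC/dt = 0: 0.0134H* = 0.0978, so H* = 7.3.
From dB/dt = 0: 1.1(1 - B*/442) = 0.0393·7.3, giving B* = 442·(1 - 0.261) = 327.
From dH/dt = 0: 0.0158·327 - 0.265 = 0.032C*, so C* = 4.9/0.032 = 153.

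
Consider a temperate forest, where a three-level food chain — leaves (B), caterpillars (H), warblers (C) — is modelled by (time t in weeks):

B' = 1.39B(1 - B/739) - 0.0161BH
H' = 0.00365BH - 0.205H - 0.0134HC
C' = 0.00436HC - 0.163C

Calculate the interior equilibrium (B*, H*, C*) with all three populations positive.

From dC/dt = 0: 0.00436H* = 0.163, so H* = 37.4.
From dB/dt = 0: 1.39(1 - B*/739) = 0.0161·37.4, giving B* = 739·(1 - 0.433) = 419.
From dH/dt = 0: 0.00365·419 - 0.205 = 0.0134C*, so C* = 1.32/0.0134 = 98.8.

B* ≈ 419, H* ≈ 37.4, C* ≈ 98.8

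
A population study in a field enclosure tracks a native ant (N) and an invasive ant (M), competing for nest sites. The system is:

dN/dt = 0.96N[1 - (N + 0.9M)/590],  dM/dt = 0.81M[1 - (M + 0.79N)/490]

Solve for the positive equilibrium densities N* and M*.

Setting both brackets to zero gives the nullclines N + 0.9M = 590 and 0.79N + M = 490.
Substituting M = 490 - 0.79N into the first: N(1 - 0.9·0.79) = 590 - 0.9·490.
So N* = 149/0.289 = 516, and then M* = 490 - 0.79·516 = 82.7.

N* ≈ 516, M* ≈ 82.7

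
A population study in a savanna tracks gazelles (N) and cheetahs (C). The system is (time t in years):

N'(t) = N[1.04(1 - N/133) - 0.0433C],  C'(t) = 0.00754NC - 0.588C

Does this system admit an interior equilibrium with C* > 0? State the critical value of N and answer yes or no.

Threshold N = 78; K > 78, so yes, the predator persists.

The predator equation gives dC/dt > 0 only when N > 0.588/0.00754 = 78.
Without the predator, N → K = 133. Since 133 > 78, the predator can invade and persist.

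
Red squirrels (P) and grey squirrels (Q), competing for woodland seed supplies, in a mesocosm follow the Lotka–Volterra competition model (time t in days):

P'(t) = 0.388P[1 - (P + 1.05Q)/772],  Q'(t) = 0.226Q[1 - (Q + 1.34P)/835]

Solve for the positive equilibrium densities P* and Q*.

P* ≈ 257, Q* ≈ 490

Setting both brackets to zero gives the nullclines P + 1.05Q = 772 and 1.34P + Q = 835.
Substituting Q = 835 - 1.34P into the first: P(1 - 1.05·1.34) = 772 - 1.05·835.
So P* = -105/-0.407 = 257, and then Q* = 835 - 1.34·257 = 490.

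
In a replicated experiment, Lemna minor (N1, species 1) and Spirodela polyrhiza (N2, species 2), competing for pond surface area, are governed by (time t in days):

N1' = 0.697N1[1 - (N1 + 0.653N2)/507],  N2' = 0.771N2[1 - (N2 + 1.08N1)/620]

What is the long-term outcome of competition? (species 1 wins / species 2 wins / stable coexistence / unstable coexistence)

Compare the nullcline intercepts: K1/α12 = 507/0.653 = 776 > K2 = 620; K2/α21 = 620/1.08 = 574 > K1 = 507.
Since both inequalities hold, each species can invade when rare, so the interior equilibrium is stable.

stable coexistence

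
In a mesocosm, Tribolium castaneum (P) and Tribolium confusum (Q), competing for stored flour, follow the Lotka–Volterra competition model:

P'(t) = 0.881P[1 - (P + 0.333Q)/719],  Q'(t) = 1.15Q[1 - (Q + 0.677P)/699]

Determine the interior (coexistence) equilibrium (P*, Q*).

P* ≈ 628, Q* ≈ 274

Setting both brackets to zero gives the nullclines P + 0.333Q = 719 and 0.677P + Q = 699.
Substituting Q = 699 - 0.677P into the first: P(1 - 0.333·0.677) = 719 - 0.333·699.
So P* = 486/0.775 = 628, and then Q* = 699 - 0.677·628 = 274.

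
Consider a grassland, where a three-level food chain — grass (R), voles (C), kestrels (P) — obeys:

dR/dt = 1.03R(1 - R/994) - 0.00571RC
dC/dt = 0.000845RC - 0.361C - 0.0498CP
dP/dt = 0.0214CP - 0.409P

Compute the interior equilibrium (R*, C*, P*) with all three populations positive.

From dP/dt = 0: 0.0214C* = 0.409, so C* = 19.1.
From dR/dt = 0: 1.03(1 - R*/994) = 0.00571·19.1, giving R* = 994·(1 - 0.106) = 889.
From dC/dt = 0: 0.000845·889 - 0.361 = 0.0498P*, so P* = 0.39/0.0498 = 7.83.

R* ≈ 889, C* ≈ 19.1, P* ≈ 7.83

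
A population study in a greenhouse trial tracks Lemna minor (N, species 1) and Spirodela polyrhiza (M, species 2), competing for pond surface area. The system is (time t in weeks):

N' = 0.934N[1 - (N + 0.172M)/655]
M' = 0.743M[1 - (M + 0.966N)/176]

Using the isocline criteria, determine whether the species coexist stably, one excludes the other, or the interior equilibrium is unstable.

species 1 excludes species 2

Compare the nullcline intercepts: K1/α12 = 655/0.172 = 3810 > K2 = 176; K2/α21 = 176/0.966 = 182 < K1 = 655.
Since the inequalities point opposite ways, species 1 can invade but species 2 cannot.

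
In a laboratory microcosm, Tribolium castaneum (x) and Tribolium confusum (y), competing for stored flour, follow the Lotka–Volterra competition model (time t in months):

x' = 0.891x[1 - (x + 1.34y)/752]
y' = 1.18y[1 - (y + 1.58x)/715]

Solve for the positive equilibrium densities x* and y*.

x* ≈ 184, y* ≈ 424

Setting both brackets to zero gives the nullclines x + 1.34y = 752 and 1.58x + y = 715.
Substituting y = 715 - 1.58x into the first: x(1 - 1.34·1.58) = 752 - 1.34·715.
So x* = -206/-1.12 = 184, and then y* = 715 - 1.58·184 = 424.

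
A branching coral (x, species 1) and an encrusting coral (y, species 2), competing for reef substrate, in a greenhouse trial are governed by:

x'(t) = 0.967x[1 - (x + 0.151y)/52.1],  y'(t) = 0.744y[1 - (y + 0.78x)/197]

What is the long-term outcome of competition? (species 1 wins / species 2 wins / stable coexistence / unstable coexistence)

Compare the nullcline intercepts: K1/α12 = 52.1/0.151 = 345 > K2 = 197; K2/α21 = 197/0.78 = 253 > K1 = 52.1.
Since both inequalities hold, each species can invade when rare, so the interior equilibrium is stable.

stable coexistence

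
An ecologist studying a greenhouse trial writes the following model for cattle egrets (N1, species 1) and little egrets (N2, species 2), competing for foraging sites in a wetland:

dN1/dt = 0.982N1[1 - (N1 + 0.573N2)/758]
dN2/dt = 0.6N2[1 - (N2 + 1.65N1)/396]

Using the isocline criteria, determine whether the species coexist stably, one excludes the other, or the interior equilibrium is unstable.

Compare the nullcline intercepts: K1/α12 = 758/0.573 = 1320 > K2 = 396; K2/α21 = 396/1.65 = 240 < K1 = 758.
Since the inequalities point opposite ways, species 1 can invade but species 2 cannot.

species 1 excludes species 2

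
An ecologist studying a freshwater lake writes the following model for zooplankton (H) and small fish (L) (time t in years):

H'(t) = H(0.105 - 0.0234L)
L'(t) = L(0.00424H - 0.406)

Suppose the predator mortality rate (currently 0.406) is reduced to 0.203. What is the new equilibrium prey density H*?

H* ≈ 47.9

At the interior fixed point, setting dL/dt = 0 with L > 0 fixes H* = (predator death rate)/(HL coefficient) — independent of the other coefficients.
With the change, H* = 0.203/0.00424 = 47.9; it falls from 95.8.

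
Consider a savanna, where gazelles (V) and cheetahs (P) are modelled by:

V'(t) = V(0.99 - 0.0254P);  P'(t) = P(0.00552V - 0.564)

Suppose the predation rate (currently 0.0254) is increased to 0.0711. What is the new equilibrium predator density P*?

At the interior fixed point, setting dV/dt = 0 with V > 0 fixes P* = (prey growth rate)/(VP coefficient) — independent of the other coefficients.
With the change, P* = 0.99/0.0711 = 13.9; it falls from 39.

P* ≈ 13.9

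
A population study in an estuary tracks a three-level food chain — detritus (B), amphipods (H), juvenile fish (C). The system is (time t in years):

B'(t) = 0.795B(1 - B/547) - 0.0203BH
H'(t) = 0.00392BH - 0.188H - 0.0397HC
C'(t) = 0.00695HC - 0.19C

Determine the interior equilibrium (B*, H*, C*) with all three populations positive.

B* ≈ 165, H* ≈ 27.3, C* ≈ 11.6

From dC/dt = 0: 0.00695H* = 0.19, so H* = 27.3.
From dB/dt = 0: 0.795(1 - B*/547) = 0.0203·27.3, giving B* = 547·(1 - 0.698) = 165.
From dH/dt = 0: 0.00392·165 - 0.188 = 0.0397C*, so C* = 0.459/0.0397 = 11.6.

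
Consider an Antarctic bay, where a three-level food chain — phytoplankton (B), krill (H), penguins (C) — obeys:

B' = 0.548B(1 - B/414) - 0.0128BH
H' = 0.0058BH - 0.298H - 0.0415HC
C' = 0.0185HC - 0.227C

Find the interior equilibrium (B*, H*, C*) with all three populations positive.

B* ≈ 295, H* ≈ 12.3, C* ≈ 34.1

From dC/dt = 0: 0.0185H* = 0.227, so H* = 12.3.
From dB/dt = 0: 0.548(1 - B*/414) = 0.0128·12.3, giving B* = 414·(1 - 0.287) = 295.
From dH/dt = 0: 0.0058·295 - 0.298 = 0.0415C*, so C* = 1.42/0.0415 = 34.1.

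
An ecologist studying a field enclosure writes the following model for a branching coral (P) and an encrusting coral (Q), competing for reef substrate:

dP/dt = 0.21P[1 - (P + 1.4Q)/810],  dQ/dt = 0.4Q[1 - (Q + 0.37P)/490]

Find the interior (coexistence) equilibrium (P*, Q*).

P* ≈ 257, Q* ≈ 395

Setting both brackets to zero gives the nullclines P + 1.4Q = 810 and 0.37P + Q = 490.
Substituting Q = 490 - 0.37P into the first: P(1 - 1.4·0.37) = 810 - 1.4·490.
So P* = 124/0.482 = 257, and then Q* = 490 - 0.37·257 = 395.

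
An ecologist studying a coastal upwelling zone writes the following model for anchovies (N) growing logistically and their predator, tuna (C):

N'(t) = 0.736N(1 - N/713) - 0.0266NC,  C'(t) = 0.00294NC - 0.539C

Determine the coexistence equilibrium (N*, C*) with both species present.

From dC/dt = 0 with C > 0: 0.00294N* = 0.539, so N* = 183.
Substitute into dN/dt = 0: 0.736(1 - 183/713) = 0.0266C*.
The bracket is 0.743, giving C* = 0.547/0.0266 = 20.6.

N* ≈ 183, C* ≈ 20.6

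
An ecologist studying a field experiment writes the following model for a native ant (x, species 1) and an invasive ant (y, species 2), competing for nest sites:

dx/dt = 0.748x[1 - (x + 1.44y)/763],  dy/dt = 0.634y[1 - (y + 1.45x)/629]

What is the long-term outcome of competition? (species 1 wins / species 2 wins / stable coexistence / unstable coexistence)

unstable coexistence (outcome depends on initial conditions)

Compare the nullcline intercepts: K1/α12 = 763/1.44 = 530 < K2 = 629; K2/α21 = 629/1.45 = 434 < K1 = 763.
Since both are reversed, neither can invade when rare; the interior point is a saddle.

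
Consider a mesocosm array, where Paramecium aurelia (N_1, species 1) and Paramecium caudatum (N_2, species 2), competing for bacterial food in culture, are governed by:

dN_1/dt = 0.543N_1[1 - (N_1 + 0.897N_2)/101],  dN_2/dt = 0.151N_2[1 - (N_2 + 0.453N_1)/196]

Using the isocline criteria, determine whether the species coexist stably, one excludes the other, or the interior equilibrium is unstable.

species 2 excludes species 1

Compare the nullcline intercepts: K1/α12 = 101/0.897 = 113 < K2 = 196; K2/α21 = 196/0.453 = 433 > K1 = 101.
Since the inequalities point opposite ways, species 2 can invade but species 1 cannot.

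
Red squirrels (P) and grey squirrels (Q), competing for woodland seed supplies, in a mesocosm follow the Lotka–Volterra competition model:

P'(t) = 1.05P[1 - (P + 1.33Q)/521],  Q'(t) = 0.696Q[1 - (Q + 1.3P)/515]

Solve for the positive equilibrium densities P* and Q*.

P* ≈ 225, Q* ≈ 223

Setting both brackets to zero gives the nullclines P + 1.33Q = 521 and 1.3P + Q = 515.
Substituting Q = 515 - 1.3P into the first: P(1 - 1.33·1.3) = 521 - 1.33·515.
So P* = -164/-0.729 = 225, and then Q* = 515 - 1.3·225 = 223.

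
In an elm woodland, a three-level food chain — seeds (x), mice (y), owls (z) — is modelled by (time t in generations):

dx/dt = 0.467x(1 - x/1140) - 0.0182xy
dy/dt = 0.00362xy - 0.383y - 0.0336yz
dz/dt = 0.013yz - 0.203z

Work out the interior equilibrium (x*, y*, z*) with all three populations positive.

From dz/dt = 0: 0.013y* = 0.203, so y* = 15.6.
From dx/dt = 0: 0.467(1 - x*/1140) = 0.0182·15.6, giving x* = 1140·(1 - 0.609) = 446.
From dy/dt = 0: 0.00362·446 - 0.383 = 0.0336z*, so z* = 1.23/0.0336 = 36.7.

x* ≈ 446, y* ≈ 15.6, z* ≈ 36.7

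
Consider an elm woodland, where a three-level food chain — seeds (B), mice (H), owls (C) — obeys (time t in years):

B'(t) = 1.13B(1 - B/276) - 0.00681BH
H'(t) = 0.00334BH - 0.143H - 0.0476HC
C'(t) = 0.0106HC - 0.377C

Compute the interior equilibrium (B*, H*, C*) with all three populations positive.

B* ≈ 217, H* ≈ 35.6, C* ≈ 12.2

From dC/dt = 0: 0.0106H* = 0.377, so H* = 35.6.
From dB/dt = 0: 1.13(1 - B*/276) = 0.00681·35.6, giving B* = 276·(1 - 0.214) = 217.
From dH/dt = 0: 0.00334·217 - 0.143 = 0.0476C*, so C* = 0.581/0.0476 = 12.2.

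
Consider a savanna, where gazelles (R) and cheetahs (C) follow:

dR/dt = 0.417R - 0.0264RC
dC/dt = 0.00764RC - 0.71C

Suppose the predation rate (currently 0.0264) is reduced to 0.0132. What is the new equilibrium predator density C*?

C* ≈ 31.6

At the interior fixed point, setting dR/dt = 0 with R > 0 fixes C* = (prey growth rate)/(RC coefficient) — independent of the other coefficients.
With the change, C* = 0.417/0.0132 = 31.6; it rises from 15.8.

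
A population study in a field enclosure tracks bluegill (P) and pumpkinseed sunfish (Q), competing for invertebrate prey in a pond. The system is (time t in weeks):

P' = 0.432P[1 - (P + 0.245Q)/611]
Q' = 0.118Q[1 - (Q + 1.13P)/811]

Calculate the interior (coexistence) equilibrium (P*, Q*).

P* ≈ 570, Q* ≈ 167

Setting both brackets to zero gives the nullclines P + 0.245Q = 611 and 1.13P + Q = 811.
Substituting Q = 811 - 1.13P into the first: P(1 - 0.245·1.13) = 611 - 0.245·811.
So P* = 412/0.723 = 570, and then Q* = 811 - 1.13·570 = 167.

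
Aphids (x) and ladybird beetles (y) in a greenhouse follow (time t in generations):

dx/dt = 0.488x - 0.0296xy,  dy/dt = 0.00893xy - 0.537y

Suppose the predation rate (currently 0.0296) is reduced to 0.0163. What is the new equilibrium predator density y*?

y* ≈ 29.9

At the interior fixed point, setting dx/dt = 0 with x > 0 fixes y* = (prey growth rate)/(xy coefficient) — independent of the other coefficients.
With the change, y* = 0.488/0.0163 = 29.9; it rises from 16.5.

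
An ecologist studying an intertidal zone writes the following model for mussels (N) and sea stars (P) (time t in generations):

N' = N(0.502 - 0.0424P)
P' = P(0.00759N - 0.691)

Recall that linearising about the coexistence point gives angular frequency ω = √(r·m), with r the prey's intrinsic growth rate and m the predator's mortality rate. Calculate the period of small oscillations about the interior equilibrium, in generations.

Here r = 0.502 and m = 0.691, so r·m = 0.347.
ω = √0.347 = 0.589 per generation, hence T = 2π/ω ≈ 10.7 generations.

T ≈ 10.7 generations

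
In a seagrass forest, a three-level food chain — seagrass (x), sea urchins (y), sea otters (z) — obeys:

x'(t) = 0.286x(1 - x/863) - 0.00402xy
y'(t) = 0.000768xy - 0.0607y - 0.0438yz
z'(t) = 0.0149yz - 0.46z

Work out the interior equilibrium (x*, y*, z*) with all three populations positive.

x* ≈ 489, y* ≈ 30.9, z* ≈ 7.18

From dz/dt = 0: 0.0149y* = 0.46, so y* = 30.9.
From dx/dt = 0: 0.286(1 - x*/863) = 0.00402·30.9, giving x* = 863·(1 - 0.434) = 489.
From dy/dt = 0: 0.000768·489 - 0.0607 = 0.0438z*, so z* = 0.314/0.0438 = 7.18.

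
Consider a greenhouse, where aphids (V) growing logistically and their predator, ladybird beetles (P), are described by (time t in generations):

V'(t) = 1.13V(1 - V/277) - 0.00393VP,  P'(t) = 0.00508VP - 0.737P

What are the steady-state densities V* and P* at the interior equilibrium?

From dP/dt = 0 with P > 0: 0.00508V* = 0.737, so V* = 145.
Substitute into dV/dt = 0: 1.13(1 - 145/277) = 0.00393P*.
The bracket is 0.476, giving P* = 0.538/0.00393 = 137.

V* ≈ 145, P* ≈ 137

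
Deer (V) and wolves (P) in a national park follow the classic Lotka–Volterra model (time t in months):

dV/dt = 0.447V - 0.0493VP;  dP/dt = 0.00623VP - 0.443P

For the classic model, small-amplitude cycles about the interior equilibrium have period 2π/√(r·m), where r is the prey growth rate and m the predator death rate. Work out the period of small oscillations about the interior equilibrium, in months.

Here r = 0.447 and m = 0.443, so r·m = 0.198.
ω = √0.198 = 0.445 per month, hence T = 2π/ω ≈ 14.1 months.

T ≈ 14.1 months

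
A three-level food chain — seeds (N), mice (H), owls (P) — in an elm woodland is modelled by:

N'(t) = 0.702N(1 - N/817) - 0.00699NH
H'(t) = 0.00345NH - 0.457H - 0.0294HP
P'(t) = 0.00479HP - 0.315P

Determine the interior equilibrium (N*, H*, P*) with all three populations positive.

N* ≈ 282, H* ≈ 65.8, P* ≈ 17.6

From dP/dt = 0: 0.00479H* = 0.315, so H* = 65.8.
From dN/dt = 0: 0.702(1 - N*/817) = 0.00699·65.8, giving N* = 817·(1 - 0.655) = 282.
From dH/dt = 0: 0.00345·282 - 0.457 = 0.0294P*, so P* = 0.516/0.0294 = 17.6.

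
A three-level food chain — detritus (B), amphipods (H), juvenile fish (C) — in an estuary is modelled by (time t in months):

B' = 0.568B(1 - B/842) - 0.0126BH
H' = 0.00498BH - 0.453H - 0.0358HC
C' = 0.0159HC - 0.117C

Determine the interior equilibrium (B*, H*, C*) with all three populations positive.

B* ≈ 705, H* ≈ 7.36, C* ≈ 85.4

From dC/dt = 0: 0.0159H* = 0.117, so H* = 7.36.
From dB/dt = 0: 0.568(1 - B*/842) = 0.0126·7.36, giving B* = 842·(1 - 0.163) = 705.
From dH/dt = 0: 0.00498·705 - 0.453 = 0.0358C*, so C* = 3.06/0.0358 = 85.4.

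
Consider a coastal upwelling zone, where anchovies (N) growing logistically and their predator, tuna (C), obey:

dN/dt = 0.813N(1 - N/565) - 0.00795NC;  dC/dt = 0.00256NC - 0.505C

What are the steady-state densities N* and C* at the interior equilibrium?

N* ≈ 197, C* ≈ 66.6

From dC/dt = 0 with C > 0: 0.00256N* = 0.505, so N* = 197.
Substitute into dN/dt = 0: 0.813(1 - 197/565) = 0.00795C*.
The bracket is 0.651, giving C* = 0.529/0.00795 = 66.6.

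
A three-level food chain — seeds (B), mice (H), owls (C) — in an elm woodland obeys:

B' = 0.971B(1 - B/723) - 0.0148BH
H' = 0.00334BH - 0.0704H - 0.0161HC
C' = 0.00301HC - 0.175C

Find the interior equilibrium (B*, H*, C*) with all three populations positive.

B* ≈ 82.3, H* ≈ 58.1, C* ≈ 12.7

From dC/dt = 0: 0.00301H* = 0.175, so H* = 58.1.
From dB/dt = 0: 0.971(1 - B*/723) = 0.0148·58.1, giving B* = 723·(1 - 0.886) = 82.3.
From dH/dt = 0: 0.00334·82.3 - 0.0704 = 0.0161C*, so C* = 0.204/0.0161 = 12.7.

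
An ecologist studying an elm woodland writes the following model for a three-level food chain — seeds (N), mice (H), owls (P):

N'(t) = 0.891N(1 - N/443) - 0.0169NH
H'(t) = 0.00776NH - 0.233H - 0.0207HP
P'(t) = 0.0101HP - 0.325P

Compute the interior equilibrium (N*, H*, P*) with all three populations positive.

From dP/dt = 0: 0.0101H* = 0.325, so H* = 32.2.
From dN/dt = 0: 0.891(1 - N*/443) = 0.0169·32.2, giving N* = 443·(1 - 0.61) = 173.
From dH/dt = 0: 0.00776·173 - 0.233 = 0.0207P*, so P* = 1.11/0.0207 = 53.5.

N* ≈ 173, H* ≈ 32.2, P* ≈ 53.5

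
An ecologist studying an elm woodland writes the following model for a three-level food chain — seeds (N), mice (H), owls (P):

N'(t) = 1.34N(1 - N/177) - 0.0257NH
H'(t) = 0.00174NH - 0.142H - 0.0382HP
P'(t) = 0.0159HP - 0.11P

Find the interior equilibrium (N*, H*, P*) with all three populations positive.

N* ≈ 154, H* ≈ 6.92, P* ≈ 3.28

From dP/dt = 0: 0.0159H* = 0.11, so H* = 6.92.
From dN/dt = 0: 1.34(1 - N*/177) = 0.0257·6.92, giving N* = 177·(1 - 0.133) = 154.
From dH/dt = 0: 0.00174·154 - 0.142 = 0.0382P*, so P* = 0.125/0.0382 = 3.28.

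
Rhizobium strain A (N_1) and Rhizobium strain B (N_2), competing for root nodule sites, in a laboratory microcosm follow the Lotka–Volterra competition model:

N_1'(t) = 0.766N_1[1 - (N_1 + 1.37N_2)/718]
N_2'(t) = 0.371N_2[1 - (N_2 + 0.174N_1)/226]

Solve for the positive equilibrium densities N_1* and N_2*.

N_1* ≈ 536, N_2* ≈ 133

Setting both brackets to zero gives the nullclines N_1 + 1.37N_2 = 718 and 0.174N_1 + N_2 = 226.
Substituting N_2 = 226 - 0.174N_1 into the first: N_1(1 - 1.37·0.174) = 718 - 1.37·226.
So N_1* = 408/0.762 = 536, and then N_2* = 226 - 0.174·536 = 133.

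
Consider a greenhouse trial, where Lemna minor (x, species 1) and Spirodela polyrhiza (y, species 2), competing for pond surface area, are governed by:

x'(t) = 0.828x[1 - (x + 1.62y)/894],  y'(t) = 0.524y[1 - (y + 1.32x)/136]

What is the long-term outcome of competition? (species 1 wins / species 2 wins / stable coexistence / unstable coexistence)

species 1 excludes species 2

Compare the nullcline intercepts: K1/α12 = 894/1.62 = 552 > K2 = 136; K2/α21 = 136/1.32 = 103 < K1 = 894.
Since the inequalities point opposite ways, species 1 can invade but species 2 cannot.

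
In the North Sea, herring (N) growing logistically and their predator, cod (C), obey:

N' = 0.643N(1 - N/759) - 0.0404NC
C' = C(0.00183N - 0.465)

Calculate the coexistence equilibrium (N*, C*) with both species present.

N* ≈ 254, C* ≈ 10.6

From dC/dt = 0 with C > 0: 0.00183N* = 0.465, so N* = 254.
Substitute into dN/dt = 0: 0.643(1 - 254/759) = 0.0404C*.
The bracket is 0.665, giving C* = 0.428/0.0404 = 10.6.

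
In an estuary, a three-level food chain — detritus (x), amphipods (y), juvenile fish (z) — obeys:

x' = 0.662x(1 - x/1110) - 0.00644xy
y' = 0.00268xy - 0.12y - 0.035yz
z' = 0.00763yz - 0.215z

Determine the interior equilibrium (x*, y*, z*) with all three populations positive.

x* ≈ 806, y* ≈ 28.2, z* ≈ 58.3

From dz/dt = 0: 0.00763y* = 0.215, so y* = 28.2.
From dx/dt = 0: 0.662(1 - x*/1110) = 0.00644·28.2, giving x* = 1110·(1 - 0.274) = 806.
From dy/dt = 0: 0.00268·806 - 0.12 = 0.035z*, so z* = 2.04/0.035 = 58.3.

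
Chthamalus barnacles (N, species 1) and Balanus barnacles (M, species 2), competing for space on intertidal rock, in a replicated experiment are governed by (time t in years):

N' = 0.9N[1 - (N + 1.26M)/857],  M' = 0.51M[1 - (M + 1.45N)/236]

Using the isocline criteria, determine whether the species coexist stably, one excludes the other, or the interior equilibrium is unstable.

Compare the nullcline intercepts: K1/α12 = 857/1.26 = 680 > K2 = 236; K2/α21 = 236/1.45 = 163 < K1 = 857.
Since the inequalities point opposite ways, species 1 can invade but species 2 cannot.

species 1 excludes species 2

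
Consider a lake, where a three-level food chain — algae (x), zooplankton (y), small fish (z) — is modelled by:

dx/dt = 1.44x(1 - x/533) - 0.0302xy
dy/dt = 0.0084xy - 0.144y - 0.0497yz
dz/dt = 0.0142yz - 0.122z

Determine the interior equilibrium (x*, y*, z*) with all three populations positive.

x* ≈ 437, y* ≈ 8.59, z* ≈ 71

From dz/dt = 0: 0.0142y* = 0.122, so y* = 8.59.
From dx/dt = 0: 1.44(1 - x*/533) = 0.0302·8.59, giving x* = 533·(1 - 0.18) = 437.
From dy/dt = 0: 0.0084·437 - 0.144 = 0.0497z*, so z* = 3.53/0.0497 = 71.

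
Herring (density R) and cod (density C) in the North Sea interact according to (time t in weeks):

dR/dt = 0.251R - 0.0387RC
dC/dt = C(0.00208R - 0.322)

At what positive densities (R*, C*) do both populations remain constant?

R* ≈ 155, C* ≈ 6.49

Set dC/dt = 0 with C > 0: 0.00208R - 0.322 = 0, so R* = 0.322/0.00208 = 155.
Set dR/dt = 0 with R > 0: 0.251 - 0.0387C = 0, so C* = 0.251/0.0387 = 6.49.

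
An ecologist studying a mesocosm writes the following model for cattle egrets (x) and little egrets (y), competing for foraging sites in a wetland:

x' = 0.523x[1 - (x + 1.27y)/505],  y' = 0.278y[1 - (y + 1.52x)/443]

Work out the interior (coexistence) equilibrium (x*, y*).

Setting both brackets to zero gives the nullclines x + 1.27y = 505 and 1.52x + y = 443.
Substituting y = 443 - 1.52x into the first: x(1 - 1.27·1.52) = 505 - 1.27·443.
So x* = -57.6/-0.93 = 61.9, and then y* = 443 - 1.52·61.9 = 349.

x* ≈ 61.9, y* ≈ 349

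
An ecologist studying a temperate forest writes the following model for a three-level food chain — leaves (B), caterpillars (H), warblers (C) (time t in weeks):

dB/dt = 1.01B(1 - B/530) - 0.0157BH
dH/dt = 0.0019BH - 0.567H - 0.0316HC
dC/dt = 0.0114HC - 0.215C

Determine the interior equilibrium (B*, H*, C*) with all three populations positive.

B* ≈ 375, H* ≈ 18.9, C* ≈ 4.58

From dC/dt = 0: 0.0114H* = 0.215, so H* = 18.9.
From dB/dt = 0: 1.01(1 - B*/530) = 0.0157·18.9, giving B* = 530·(1 - 0.293) = 375.
From dH/dt = 0: 0.0019·375 - 0.567 = 0.0316C*, so C* = 0.145/0.0316 = 4.58.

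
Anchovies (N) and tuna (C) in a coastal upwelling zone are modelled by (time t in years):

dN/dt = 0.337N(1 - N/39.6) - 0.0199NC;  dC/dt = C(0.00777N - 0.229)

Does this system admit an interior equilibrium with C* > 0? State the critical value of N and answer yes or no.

Threshold N = 29.5; K > 29.5, so yes, the predator persists.

The predator equation gives dC/dt > 0 only when N > 0.229/0.00777 = 29.5.
Without the predator, N → K = 39.6. Since 39.6 > 29.5, the predator can invade and persist.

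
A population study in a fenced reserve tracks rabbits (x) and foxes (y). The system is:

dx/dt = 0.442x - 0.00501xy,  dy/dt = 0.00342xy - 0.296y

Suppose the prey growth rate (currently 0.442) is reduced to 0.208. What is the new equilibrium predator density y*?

At the interior fixed point, setting dx/dt = 0 with x > 0 fixes y* = (prey growth rate)/(xy coefficient) — independent of the other coefficients.
With the change, y* = 0.208/0.00501 = 41.5; it falls from 88.2.

y* ≈ 41.5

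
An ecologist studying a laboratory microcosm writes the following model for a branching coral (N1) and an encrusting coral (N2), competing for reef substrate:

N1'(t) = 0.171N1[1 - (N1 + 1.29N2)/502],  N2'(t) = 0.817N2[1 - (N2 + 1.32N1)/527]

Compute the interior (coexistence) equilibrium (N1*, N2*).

N1* ≈ 253, N2* ≈ 193

Setting both brackets to zero gives the nullclines N1 + 1.29N2 = 502 and 1.32N1 + N2 = 527.
Substituting N2 = 527 - 1.32N1 into the first: N1(1 - 1.29·1.32) = 502 - 1.29·527.
So N1* = -178/-0.703 = 253, and then N2* = 527 - 1.32·253 = 193.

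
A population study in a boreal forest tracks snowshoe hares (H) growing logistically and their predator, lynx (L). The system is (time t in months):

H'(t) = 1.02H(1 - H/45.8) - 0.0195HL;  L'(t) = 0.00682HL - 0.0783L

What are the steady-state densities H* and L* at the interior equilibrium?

From dL/dt = 0 with L > 0: 0.00682H* = 0.0783, so H* = 11.5.
Substitute into dH/dt = 0: 1.02(1 - 11.5/45.8) = 0.0195L*.
The bracket is 0.749, giving L* = 0.764/0.0195 = 39.2.

H* ≈ 11.5, L* ≈ 39.2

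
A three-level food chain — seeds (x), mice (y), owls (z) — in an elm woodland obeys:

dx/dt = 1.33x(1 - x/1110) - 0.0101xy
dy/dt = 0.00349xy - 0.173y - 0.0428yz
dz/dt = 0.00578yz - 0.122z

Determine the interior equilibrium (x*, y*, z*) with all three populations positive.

x* ≈ 932, y* ≈ 21.1, z* ≈ 72

From dz/dt = 0: 0.00578y* = 0.122, so y* = 21.1.
From dx/dt = 0: 1.33(1 - x*/1110) = 0.0101·21.1, giving x* = 1110·(1 - 0.16) = 932.
From dy/dt = 0: 0.00349·932 - 0.173 = 0.0428z*, so z* = 3.08/0.0428 = 72.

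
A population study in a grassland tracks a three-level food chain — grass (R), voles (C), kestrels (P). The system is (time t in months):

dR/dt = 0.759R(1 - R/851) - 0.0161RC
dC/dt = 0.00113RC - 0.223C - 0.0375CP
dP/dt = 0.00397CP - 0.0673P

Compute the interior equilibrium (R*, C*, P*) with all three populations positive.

From dP/dt = 0: 0.00397C* = 0.0673, so C* = 17.
From dR/dt = 0: 0.759(1 - R*/851) = 0.0161·17, giving R* = 851·(1 - 0.36) = 545.
From dC/dt = 0: 0.00113·545 - 0.223 = 0.0375P*, so P* = 0.393/0.0375 = 10.5.

R* ≈ 545, C* ≈ 17, P* ≈ 10.5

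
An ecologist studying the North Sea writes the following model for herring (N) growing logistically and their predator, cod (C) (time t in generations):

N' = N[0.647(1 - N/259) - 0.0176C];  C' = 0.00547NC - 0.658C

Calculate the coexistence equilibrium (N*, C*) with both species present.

From dC/dt = 0 with C > 0: 0.00547N* = 0.658, so N* = 120.
Substitute into dN/dt = 0: 0.647(1 - 120/259) = 0.0176C*.
The bracket is 0.536, giving C* = 0.347/0.0176 = 19.7.

N* ≈ 120, C* ≈ 19.7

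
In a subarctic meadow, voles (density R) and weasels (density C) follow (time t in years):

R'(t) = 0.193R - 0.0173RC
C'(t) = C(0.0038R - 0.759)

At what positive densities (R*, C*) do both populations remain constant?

Set dC/dt = 0 with C > 0: 0.0038R - 0.759 = 0, so R* = 0.759/0.0038 = 200.
Set dR/dt = 0 with R > 0: 0.193 - 0.0173C = 0, so C* = 0.193/0.0173 = 11.2.

R* ≈ 200, C* ≈ 11.2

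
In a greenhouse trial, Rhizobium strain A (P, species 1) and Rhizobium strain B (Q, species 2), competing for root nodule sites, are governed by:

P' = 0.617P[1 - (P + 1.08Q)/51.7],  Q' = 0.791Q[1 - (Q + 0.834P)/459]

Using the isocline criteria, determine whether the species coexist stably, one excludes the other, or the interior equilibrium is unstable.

Compare the nullcline intercepts: K1/α12 = 51.7/1.08 = 47.9 < K2 = 459; K2/α21 = 459/0.834 = 550 > K1 = 51.7.
Since the inequalities point opposite ways, species 2 can invade but species 1 cannot.

species 2 excludes species 1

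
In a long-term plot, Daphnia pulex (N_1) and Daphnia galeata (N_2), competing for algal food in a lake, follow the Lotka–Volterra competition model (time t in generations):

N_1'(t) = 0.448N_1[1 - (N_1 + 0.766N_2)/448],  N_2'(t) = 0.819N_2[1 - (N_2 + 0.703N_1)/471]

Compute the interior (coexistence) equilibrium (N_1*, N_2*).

Setting both brackets to zero gives the nullclines N_1 + 0.766N_2 = 448 and 0.703N_1 + N_2 = 471.
Substituting N_2 = 471 - 0.703N_1 into the first: N_1(1 - 0.766·0.703) = 448 - 0.766·471.
So N_1* = 87.2/0.462 = 189, and then N_2* = 471 - 0.703·189 = 338.

N_1* ≈ 189, N_2* ≈ 338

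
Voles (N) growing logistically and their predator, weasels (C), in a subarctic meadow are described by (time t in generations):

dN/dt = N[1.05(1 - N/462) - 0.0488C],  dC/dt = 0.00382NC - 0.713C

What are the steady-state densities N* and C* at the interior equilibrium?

N* ≈ 187, C* ≈ 12.8

From dC/dt = 0 with C > 0: 0.00382N* = 0.713, so N* = 187.
Substitute into dN/dt = 0: 1.05(1 - 187/462) = 0.0488C*.
The bracket is 0.596, giving C* = 0.626/0.0488 = 12.8.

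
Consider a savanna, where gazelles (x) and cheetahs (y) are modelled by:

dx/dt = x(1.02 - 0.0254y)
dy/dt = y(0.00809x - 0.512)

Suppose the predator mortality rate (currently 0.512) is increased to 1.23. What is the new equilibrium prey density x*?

x* ≈ 152

At the interior fixed point, setting dy/dt = 0 with y > 0 fixes x* = (predator death rate)/(xy coefficient) — independent of the other coefficients.
With the change, x* = 1.23/0.00809 = 152; it rises from 63.3.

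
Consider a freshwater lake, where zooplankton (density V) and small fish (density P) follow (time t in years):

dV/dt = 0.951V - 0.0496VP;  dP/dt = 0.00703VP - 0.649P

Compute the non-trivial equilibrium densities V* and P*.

Set dP/dt = 0 with P > 0: 0.00703V - 0.649 = 0, so V* = 0.649/0.00703 = 92.3.
Set dV/dt = 0 with V > 0: 0.951 - 0.0496P = 0, so P* = 0.951/0.0496 = 19.2.

V* ≈ 92.3, P* ≈ 19.2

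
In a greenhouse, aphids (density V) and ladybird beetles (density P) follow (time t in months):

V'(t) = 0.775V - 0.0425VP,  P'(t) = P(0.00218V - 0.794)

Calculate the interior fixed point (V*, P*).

Set dP/dt = 0 with P > 0: 0.00218V - 0.794 = 0, so V* = 0.794/0.00218 = 364.
Set dV/dt = 0 with V > 0: 0.775 - 0.0425P = 0, so P* = 0.775/0.0425 = 18.2.

V* ≈ 364, P* ≈ 18.2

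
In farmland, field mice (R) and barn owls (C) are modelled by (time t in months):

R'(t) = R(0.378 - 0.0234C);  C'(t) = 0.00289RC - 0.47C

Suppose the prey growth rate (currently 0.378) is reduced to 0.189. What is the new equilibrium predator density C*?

At the interior fixed point, setting dR/dt = 0 with R > 0 fixes C* = (prey growth rate)/(RC coefficient) — independent of the other coefficients.
With the change, C* = 0.189/0.0234 = 8.08; it falls from 16.2.

C* ≈ 8.08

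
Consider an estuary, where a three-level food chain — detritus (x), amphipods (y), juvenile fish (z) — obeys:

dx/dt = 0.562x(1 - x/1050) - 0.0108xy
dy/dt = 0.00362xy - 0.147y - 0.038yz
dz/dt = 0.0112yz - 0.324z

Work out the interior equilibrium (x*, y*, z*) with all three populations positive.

From dz/dt = 0: 0.0112y* = 0.324, so y* = 28.9.
From dx/dt = 0: 0.562(1 - x*/1050) = 0.0108·28.9, giving x* = 1050·(1 - 0.556) = 466.
From dy/dt = 0: 0.00362·466 - 0.147 = 0.038z*, so z* = 1.54/0.038 = 40.6.

x* ≈ 466, y* ≈ 28.9, z* ≈ 40.6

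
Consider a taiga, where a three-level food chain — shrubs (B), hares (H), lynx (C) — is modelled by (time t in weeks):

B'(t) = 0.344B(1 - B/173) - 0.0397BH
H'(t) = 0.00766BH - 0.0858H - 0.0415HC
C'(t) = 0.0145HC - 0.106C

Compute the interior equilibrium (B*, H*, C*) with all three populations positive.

From dC/dt = 0: 0.0145H* = 0.106, so H* = 7.31.
From dB/dt = 0: 0.344(1 - B*/173) = 0.0397·7.31, giving B* = 173·(1 - 0.844) = 27.
From dH/dt = 0: 0.00766·27 - 0.0858 = 0.0415C*, so C* = 0.121/0.0415 = 2.92.

B* ≈ 27, H* ≈ 7.31, C* ≈ 2.92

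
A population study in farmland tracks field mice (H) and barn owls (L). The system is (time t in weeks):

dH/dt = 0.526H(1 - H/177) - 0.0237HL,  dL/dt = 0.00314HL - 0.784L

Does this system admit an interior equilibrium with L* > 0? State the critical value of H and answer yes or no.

Threshold H = 250; K < 250, so no, the predator goes extinct.

The predator equation gives dL/dt > 0 only when H > 0.784/0.00314 = 250.
Without the predator, H → K = 177. Since 177 < 250, the predator cannot invade.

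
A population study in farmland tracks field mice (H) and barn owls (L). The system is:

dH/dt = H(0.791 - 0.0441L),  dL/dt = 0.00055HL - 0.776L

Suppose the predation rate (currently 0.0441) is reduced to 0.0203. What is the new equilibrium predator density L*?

L* ≈ 39

At the interior fixed point, setting dH/dt = 0 with H > 0 fixes L* = (prey growth rate)/(HL coefficient) — independent of the other coefficients.
With the change, L* = 0.791/0.0203 = 39; it rises from 17.9.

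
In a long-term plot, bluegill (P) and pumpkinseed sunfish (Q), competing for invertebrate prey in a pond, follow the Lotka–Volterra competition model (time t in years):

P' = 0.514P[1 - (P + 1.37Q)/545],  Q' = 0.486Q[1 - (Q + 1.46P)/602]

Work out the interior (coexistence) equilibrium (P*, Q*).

Setting both brackets to zero gives the nullclines P + 1.37Q = 545 and 1.46P + Q = 602.
Substituting Q = 602 - 1.46P into the first: P(1 - 1.37·1.46) = 545 - 1.37·602.
So P* = -280/-1 = 280, and then Q* = 602 - 1.46·280 = 194.

P* ≈ 280, Q* ≈ 194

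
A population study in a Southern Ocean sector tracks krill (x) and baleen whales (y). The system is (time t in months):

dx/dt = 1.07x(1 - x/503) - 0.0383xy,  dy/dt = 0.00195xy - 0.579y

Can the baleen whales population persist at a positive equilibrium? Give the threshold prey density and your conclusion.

The predator equation gives dy/dt > 0 only when x > 0.579/0.00195 = 297.
Without the predator, x → K = 503. Since 503 > 297, the predator can invade and persist.

Threshold x = 297; K > 297, so yes, the predator persists.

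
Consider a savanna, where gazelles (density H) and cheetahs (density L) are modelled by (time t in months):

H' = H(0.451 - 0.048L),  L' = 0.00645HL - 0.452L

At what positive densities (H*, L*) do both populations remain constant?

H* ≈ 70.1, L* ≈ 9.4

Set dL/dt = 0 with L > 0: 0.00645H - 0.452 = 0, so H* = 0.452/0.00645 = 70.1.
Set dH/dt = 0 with H > 0: 0.451 - 0.048L = 0, so L* = 0.451/0.048 = 9.4.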